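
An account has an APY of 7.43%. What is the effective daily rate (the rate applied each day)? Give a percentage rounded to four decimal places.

0.0196%

The per-day rate i satisfies (1 + i)^365 = 1 + 0.0743.
i = 1.0743^(1/365) − 1 = 0.0001964 = 0.0196%.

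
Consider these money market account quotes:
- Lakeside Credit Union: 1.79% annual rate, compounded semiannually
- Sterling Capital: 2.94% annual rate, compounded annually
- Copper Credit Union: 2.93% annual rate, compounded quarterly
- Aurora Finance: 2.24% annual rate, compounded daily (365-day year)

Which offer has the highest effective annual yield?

Lakeside Credit Union: (1 + 0.0179/2)^2 − 1 = 1.798%
Sterling Capital: compounded annually, EAR = 2.940%
Copper Credit Union: (1 + 0.0293/4)^4 − 1 = 2.962%
Aurora Finance: (1 + 0.0224/365)^365 − 1 = 2.265%
The highest effective annual rate is Copper Credit Union at 2.962%.

Copper Credit Union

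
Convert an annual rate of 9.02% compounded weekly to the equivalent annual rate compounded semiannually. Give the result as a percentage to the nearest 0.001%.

9.218%

EAR = (1 + 0.0902/52)^52 − 1 = 0.094308.
Solve (1 + r/2)^2 = 1.094308: r/2 = 1.094308^(1/2) − 1 = 0.046092, so r = 0.092183 = 9.218%.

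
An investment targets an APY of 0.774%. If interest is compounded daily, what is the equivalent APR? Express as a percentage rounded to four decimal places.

0.7710%

(1 + r/365)^365 − 1 = 0.00774, so 1 + r/365 = 1.00774^(1/365).
r/365 = 0.000021, so r = 0.007710 = 0.7710%.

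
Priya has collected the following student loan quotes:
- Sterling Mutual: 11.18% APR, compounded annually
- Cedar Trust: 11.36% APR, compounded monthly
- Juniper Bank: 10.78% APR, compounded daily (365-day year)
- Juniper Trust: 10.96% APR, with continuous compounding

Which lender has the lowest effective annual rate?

Sterling Mutual

Sterling Mutual: compounded annually, EAR = 11.180%
Cedar Trust: (1 + 0.1136/12)^12 − 1 = 11.971%
Juniper Bank: (1 + 0.1078/365)^365 − 1 = 11.381%
Juniper Trust: e^0.1096 − 1 = 11.583%
The lowest effective annual rate is Sterling Mutual at 11.180%.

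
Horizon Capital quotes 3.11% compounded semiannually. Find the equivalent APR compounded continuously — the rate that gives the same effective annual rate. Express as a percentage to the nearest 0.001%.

EAR = (1 + 0.0311/2)^2 − 1 = 0.031342.
Equivalent continuous rate: r = ln(1 + 0.031342) = 0.030861 = 3.086%.

3.086%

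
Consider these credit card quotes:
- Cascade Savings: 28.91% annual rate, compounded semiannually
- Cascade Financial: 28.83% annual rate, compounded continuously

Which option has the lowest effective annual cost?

Cascade Savings: (1 + 0.2891/2)^2 − 1 = 30.999%
Cascade Financial: e^0.2883 − 1 = 33.416%
The lowest effective annual rate is Cascade Savings at 30.999%.

Cascade Savings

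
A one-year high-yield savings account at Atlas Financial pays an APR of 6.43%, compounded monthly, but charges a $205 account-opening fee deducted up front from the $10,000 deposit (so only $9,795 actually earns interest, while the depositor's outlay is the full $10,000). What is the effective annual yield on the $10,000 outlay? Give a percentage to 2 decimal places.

Value after one year: 9,795 × (1 + 0.0643/12)^12 = 9,795 × 1.066229 = $10,443.72.
Effective yield on the $10,000 outlay: 10,443.72 / 10,000 − 1 = 0.044372 = 4.44%.

4.44%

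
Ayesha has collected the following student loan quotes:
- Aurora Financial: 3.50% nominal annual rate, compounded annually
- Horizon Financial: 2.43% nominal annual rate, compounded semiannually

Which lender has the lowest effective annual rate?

Aurora Financial: compounded annually, EAR = 3.500%
Horizon Financial: (1 + 0.0243/2)^2 − 1 = 2.445%
The lowest effective annual rate is Horizon Financial at 2.445%.

Horizon Financial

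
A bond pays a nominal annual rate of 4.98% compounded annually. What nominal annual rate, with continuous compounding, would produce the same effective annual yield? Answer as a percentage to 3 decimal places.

Compounded annually, EAR = nominal = 0.049800.
Equivalent continuous rate: r = ln(1 + 0.049800) = 0.048600 = 4.860%.

4.860%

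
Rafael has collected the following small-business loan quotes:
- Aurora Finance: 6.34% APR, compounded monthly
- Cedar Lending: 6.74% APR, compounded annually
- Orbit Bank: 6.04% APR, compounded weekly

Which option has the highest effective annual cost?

Aurora Finance: (1 + 0.0634/12)^12 − 1 = 6.528%
Cedar Lending: compounded annually, EAR = 6.740%
Orbit Bank: (1 + 0.0604/52)^52 − 1 = 6.222%
The highest effective annual rate is Cedar Lending at 6.740%.

Cedar Lending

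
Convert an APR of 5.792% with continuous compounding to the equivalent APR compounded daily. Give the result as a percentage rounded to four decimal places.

5.7925%

EAR under continuous compounding: e^0.05792 − 1 = 0.059630.
Solve (1 + r/365)^365 = 1.059630: r/365 = 1.059630^(1/365) − 1 = 0.000159, so r = 0.057925 = 5.7925%.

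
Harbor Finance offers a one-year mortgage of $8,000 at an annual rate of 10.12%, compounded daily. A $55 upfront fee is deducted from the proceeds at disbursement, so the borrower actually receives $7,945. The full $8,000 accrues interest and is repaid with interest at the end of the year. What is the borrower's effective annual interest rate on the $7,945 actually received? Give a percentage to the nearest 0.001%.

11.414%

Amount owed after one year: 8,000 × (1 + 0.1012/365)^365 = 8,000 × 1.106482 = $8,851.86.
Effective rate on net proceeds: 8,851.86 / 7,945 − 1 = 0.114142 = 11.414%.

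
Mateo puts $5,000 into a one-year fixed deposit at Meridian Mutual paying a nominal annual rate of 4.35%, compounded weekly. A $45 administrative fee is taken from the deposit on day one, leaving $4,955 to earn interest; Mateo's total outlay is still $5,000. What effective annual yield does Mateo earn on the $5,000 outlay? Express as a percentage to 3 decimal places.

Value after one year: 4,955 × (1 + 0.0435/52)^52 = 4,955 × 1.044441 = $5,175.21.
Effective yield on the $5,000 outlay: 5,175.21 / 5,000 − 1 = 0.035041 = 3.504%.

3.504%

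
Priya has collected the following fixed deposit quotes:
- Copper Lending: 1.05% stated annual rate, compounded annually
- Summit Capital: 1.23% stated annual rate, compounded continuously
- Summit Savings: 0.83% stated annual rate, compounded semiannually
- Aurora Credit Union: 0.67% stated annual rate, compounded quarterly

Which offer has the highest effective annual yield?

Summit Capital

Copper Lending: compounded annually, EAR = 1.050%
Summit Capital: e^0.0123 − 1 = 1.238%
Summit Savings: (1 + 0.0083/2)^2 − 1 = 0.832%
Aurora Credit Union: (1 + 0.0067/4)^4 − 1 = 0.672%
The highest effective annual rate is Summit Capital at 1.238%.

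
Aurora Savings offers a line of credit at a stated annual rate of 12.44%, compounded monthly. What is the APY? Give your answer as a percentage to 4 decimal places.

13.1744%

EAR = (1 + 0.1244/12)^12 − 1.
= 1.131744 − 1 = 13.1744%.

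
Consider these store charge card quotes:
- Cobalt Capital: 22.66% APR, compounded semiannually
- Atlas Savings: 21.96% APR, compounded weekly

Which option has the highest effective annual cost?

Atlas Savings

Cobalt Capital: (1 + 0.2266/2)^2 − 1 = 23.944%
Atlas Savings: (1 + 0.2196/52)^52 − 1 = 24.500%
The highest effective annual rate is Atlas Savings at 24.500%.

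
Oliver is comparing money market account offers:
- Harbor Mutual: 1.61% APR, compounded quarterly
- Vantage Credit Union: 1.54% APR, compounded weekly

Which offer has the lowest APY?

Vantage Credit Union

Harbor Mutual: (1 + 0.0161/4)^4 − 1 = 1.620%
Vantage Credit Union: (1 + 0.0154/52)^52 − 1 = 1.552%
The lowest effective annual rate is Vantage Credit Union at 1.552%.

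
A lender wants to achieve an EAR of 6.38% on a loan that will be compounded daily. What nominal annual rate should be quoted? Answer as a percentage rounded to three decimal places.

6.185%

(1 + r/365)^365 − 1 = 0.0638, so 1 + r/365 = 1.0638^(1/365).
r/365 = 0.000169, so r = 0.061853 = 6.185%.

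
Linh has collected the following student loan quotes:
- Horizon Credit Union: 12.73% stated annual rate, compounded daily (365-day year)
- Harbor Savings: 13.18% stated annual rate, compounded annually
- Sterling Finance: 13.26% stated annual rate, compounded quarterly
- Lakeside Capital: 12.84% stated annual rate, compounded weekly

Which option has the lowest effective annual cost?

Harbor Savings

Horizon Credit Union: (1 + 0.1273/365)^365 − 1 = 13.573%
Harbor Savings: compounded annually, EAR = 13.180%
Sterling Finance: (1 + 0.1326/4)^4 − 1 = 13.934%
Lakeside Capital: (1 + 0.1284/52)^52 − 1 = 13.683%
The lowest effective annual rate is Harbor Savings at 13.180%.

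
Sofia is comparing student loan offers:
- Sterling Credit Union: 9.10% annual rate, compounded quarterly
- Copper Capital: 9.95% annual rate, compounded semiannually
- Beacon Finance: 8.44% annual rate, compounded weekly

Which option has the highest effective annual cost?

Sterling Credit Union: (1 + 0.0910/4)^4 − 1 = 9.415%
Copper Capital: (1 + 0.0995/2)^2 − 1 = 10.198%
Beacon Finance: (1 + 0.0844/52)^52 − 1 = 8.799%
The highest effective annual rate is Copper Capital at 10.198%.

Copper Capital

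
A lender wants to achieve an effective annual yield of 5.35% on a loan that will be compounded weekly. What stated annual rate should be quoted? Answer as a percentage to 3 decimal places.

(1 + r/52)^52 − 1 = 0.0535, so 1 + r/52 = 1.0535^(1/52).
r/52 = 0.001003, so r = 0.052144 = 5.214%.

5.214%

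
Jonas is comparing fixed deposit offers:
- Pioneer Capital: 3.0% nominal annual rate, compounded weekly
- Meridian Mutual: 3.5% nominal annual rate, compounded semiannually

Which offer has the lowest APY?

Pioneer Capital

Pioneer Capital: (1 + 0.030/52)^52 − 1 = 3.045%
Meridian Mutual: (1 + 0.035/2)^2 − 1 = 3.531%
The lowest effective annual rate is Pioneer Capital at 3.045%.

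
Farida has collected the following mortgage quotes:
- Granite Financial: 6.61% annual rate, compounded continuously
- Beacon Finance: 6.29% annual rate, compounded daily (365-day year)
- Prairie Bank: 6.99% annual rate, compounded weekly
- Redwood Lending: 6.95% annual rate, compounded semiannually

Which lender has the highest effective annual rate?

Granite Financial: e^0.0661 − 1 = 6.833%
Beacon Finance: (1 + 0.0629/365)^365 − 1 = 6.491%
Prairie Bank: (1 + 0.0699/52)^52 − 1 = 7.235%
Redwood Lending: (1 + 0.0695/2)^2 − 1 = 7.071%
The highest effective annual rate is Prairie Bank at 7.235%.

Prairie Bank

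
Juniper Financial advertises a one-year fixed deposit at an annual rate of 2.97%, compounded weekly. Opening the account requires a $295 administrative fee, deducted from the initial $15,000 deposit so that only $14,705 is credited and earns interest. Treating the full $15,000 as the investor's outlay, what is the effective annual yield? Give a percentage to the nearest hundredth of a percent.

Value after one year: 14,705 × (1 + 0.0297/52)^52 = 14,705 × 1.030137 = $15,148.16.
Effective yield on the $15,000 outlay: 15,148.16 / 15,000 − 1 = 0.009877 = 0.99%.

0.99%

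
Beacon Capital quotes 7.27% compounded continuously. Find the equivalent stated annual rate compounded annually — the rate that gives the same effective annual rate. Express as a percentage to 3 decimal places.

7.541%

EAR under continuous compounding: e^0.0727 − 1 = 0.075408.
Compounded annually, the equivalent nominal rate is the EAR itself: 7.541%.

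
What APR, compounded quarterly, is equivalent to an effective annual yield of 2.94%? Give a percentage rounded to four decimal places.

(1 + r/4)^4 − 1 = 0.0294, so 1 + r/4 = 1.0294^(1/4).
r/4 = 0.007270, so r = 0.029081 = 2.9081%.

2.9081%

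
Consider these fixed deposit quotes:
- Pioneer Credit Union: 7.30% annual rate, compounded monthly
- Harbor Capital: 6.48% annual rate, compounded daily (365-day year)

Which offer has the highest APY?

Pioneer Credit Union

Pioneer Credit Union: (1 + 0.0730/12)^12 − 1 = 7.549%
Harbor Capital: (1 + 0.0648/365)^365 − 1 = 6.694%
The highest effective annual rate is Pioneer Credit Union at 7.549%.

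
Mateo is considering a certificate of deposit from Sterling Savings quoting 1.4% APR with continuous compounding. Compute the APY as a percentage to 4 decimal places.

With continuous compounding, EAR = e^0.014 − 1.
e^0.014 = 1.014098, so EAR = 0.014098 = 1.4098%.

1.4098%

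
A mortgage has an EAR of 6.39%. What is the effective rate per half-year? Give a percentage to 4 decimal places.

The per-half-year rate i satisfies (1 + i)^2 = 1 + 0.0639.
i = 1.0639^(1/2) − 1 = 0.0314553 = 3.1455%.

3.1455%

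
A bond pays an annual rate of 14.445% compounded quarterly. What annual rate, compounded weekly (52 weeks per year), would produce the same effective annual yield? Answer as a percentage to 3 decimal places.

EAR = (1 + 0.14445/4)^4 − 1 = 0.152465.
Solve (1 + r/52)^52 = 1.152465: r/52 = 1.152465^(1/52) − 1 = 0.002733, so r = 0.142097 = 14.210%.

14.210%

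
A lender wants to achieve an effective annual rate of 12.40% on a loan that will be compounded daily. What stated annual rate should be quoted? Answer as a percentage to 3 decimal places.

(1 + r/365)^365 − 1 = 0.1240, so 1 + r/365 = 1.1240^(1/365).
r/365 = 0.000320, so r = 0.116912 = 11.691%.

11.691%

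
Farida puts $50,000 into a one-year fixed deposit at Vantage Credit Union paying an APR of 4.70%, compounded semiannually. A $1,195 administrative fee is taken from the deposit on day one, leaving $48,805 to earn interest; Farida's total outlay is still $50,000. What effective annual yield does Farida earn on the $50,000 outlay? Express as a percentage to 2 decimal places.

Value after one year: 48,805 × (1 + 0.0470/2)^2 = 48,805 × 1.047552 = $51,125.79.
Effective yield on the $50,000 outlay: 51,125.79 / 50,000 − 1 = 0.022516 = 2.25%.

2.25%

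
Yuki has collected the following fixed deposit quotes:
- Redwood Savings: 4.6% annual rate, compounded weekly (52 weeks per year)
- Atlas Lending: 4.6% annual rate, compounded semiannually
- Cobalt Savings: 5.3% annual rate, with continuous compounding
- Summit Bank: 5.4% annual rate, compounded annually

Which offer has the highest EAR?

Redwood Savings: (1 + 0.046/52)^52 − 1 = 4.705%
Atlas Lending: (1 + 0.046/2)^2 − 1 = 4.653%
Cobalt Savings: e^0.053 − 1 = 5.443%
Summit Bank: compounded annually, EAR = 5.400%
The highest effective annual rate is Cobalt Savings at 5.443%.

Cobalt Savings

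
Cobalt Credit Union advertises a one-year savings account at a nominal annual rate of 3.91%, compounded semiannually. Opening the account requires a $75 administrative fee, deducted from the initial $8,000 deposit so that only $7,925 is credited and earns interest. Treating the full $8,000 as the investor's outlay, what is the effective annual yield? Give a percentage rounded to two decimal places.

2.97%

Value after one year: 7,925 × (1 + 0.0391/2)^2 = 7,925 × 1.039482 = $8,237.90.
Effective yield on the $8,000 outlay: 8,237.90 / 8,000 − 1 = 0.029737 = 2.97%.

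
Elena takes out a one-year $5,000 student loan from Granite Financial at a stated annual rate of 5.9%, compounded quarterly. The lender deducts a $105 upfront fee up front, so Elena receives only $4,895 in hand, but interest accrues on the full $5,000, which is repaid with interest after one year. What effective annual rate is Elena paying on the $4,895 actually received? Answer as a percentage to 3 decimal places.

Amount owed after one year: 5,000 × (1 + 0.059/4)^4 = 5,000 × 1.060318 = $5,301.59.
Effective rate on net proceeds: 5,301.59 / 4,895 − 1 = 0.083063 = 8.306%.

8.306%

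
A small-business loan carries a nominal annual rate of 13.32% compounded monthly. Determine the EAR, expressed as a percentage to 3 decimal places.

EAR = (1 + 0.1332/12)^12 − 1.
= (1 + 0.011100)^12 − 1 = 1.141640 − 1 = 14.164%.

14.164%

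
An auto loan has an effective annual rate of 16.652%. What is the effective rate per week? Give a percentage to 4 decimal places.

The per-week rate i satisfies (1 + i)^52 = 1 + 0.16652.
i = 1.16652^(1/52) − 1 = 0.0029664 = 0.2966%.

0.2966%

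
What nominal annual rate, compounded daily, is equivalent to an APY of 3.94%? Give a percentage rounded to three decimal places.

(1 + r/365)^365 − 1 = 0.0394, so 1 + r/365 = 1.0394^(1/365).
r/365 = 0.000106, so r = 0.038646 = 3.865%.

3.865%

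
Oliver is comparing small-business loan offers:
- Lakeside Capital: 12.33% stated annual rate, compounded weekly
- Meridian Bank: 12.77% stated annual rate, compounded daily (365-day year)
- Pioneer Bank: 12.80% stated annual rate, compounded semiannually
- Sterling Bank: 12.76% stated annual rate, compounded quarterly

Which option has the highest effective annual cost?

Meridian Bank

Lakeside Capital: (1 + 0.1233/52)^52 − 1 = 13.106%
Meridian Bank: (1 + 0.1277/365)^365 − 1 = 13.619%
Pioneer Bank: (1 + 0.1280/2)^2 − 1 = 13.210%
Sterling Bank: (1 + 0.1276/4)^4 − 1 = 13.384%
The highest effective annual rate is Meridian Bank at 13.619%.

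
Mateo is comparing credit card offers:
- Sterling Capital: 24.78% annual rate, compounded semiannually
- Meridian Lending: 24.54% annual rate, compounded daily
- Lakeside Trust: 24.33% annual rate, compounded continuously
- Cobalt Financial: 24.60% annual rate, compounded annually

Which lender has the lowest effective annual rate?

Sterling Capital: (1 + 0.2478/2)^2 − 1 = 26.315%
Meridian Lending: (1 + 0.2454/365)^365 − 1 = 27.803%
Lakeside Trust: e^0.2433 − 1 = 27.545%
Cobalt Financial: compounded annually, EAR = 24.600%
The lowest effective annual rate is Cobalt Financial at 24.600%.

Cobalt Financial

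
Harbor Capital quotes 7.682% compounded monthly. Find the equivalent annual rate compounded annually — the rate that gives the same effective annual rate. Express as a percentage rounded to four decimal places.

EAR = (1 + 0.07682/12)^12 − 1 = 0.079583.
Compounded annually, the equivalent nominal rate is the EAR itself: 7.9583%.

7.9583%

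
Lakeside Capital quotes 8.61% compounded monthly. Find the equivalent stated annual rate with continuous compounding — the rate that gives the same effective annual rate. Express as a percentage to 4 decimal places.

8.5793%

EAR = (1 + 0.0861/12)^12 − 1 = 0.089580.
Equivalent continuous rate: r = ln(1 + 0.089580) = 0.085793 = 8.5793%.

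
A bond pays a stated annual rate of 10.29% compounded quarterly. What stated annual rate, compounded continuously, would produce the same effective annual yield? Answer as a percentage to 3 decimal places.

EAR = (1 + 0.1029/4)^4 − 1 = 0.106939.
Equivalent continuous rate: r = ln(1 + 0.106939) = 0.101599 = 10.160%.

10.160%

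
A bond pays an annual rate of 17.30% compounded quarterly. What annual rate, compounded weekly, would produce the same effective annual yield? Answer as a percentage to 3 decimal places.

16.964%

EAR = (1 + 0.1730/4)^4 − 1 = 0.184550.
Solve (1 + r/52)^52 = 1.184550: r/52 = 1.184550^(1/52) − 1 = 0.003262, so r = 0.169639 = 16.964%.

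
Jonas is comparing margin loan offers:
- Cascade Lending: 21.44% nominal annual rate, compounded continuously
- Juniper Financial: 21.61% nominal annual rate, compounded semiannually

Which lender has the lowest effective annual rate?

Cascade Lending: e^0.2144 − 1 = 23.912%
Juniper Financial: (1 + 0.2161/2)^2 − 1 = 22.777%
The lowest effective annual rate is Juniper Financial at 22.777%.

Juniper Financial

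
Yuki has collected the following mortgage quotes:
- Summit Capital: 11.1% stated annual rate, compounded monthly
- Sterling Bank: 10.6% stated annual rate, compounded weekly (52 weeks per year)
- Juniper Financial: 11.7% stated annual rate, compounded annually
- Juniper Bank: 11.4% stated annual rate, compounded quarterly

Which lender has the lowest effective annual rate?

Sterling Bank

Summit Capital: (1 + 0.111/12)^12 − 1 = 11.682%
Sterling Bank: (1 + 0.106/52)^52 − 1 = 11.170%
Juniper Financial: compounded annually, EAR = 11.700%
Juniper Bank: (1 + 0.114/4)^4 − 1 = 11.897%
The lowest effective annual rate is Sterling Bank at 11.170%.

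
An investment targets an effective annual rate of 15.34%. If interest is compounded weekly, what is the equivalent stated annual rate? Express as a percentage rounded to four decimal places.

(1 + r/52)^52 − 1 = 0.1534, so 1 + r/52 = 1.1534^(1/52).
r/52 = 0.002748, so r = 0.142910 = 14.2910%.

14.2910%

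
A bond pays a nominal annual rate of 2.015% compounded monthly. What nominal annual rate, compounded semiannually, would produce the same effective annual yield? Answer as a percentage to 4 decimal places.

EAR = (1 + 0.02015/12)^12 − 1 = 0.020337.
Solve (1 + r/2)^2 = 1.020337: r/2 = 1.020337^(1/2) − 1 = 0.010117, so r = 0.020235 = 2.0235%.

2.0235%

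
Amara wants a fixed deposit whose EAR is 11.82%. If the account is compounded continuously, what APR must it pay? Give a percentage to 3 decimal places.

Continuous: nominal r satisfies e^r − 1 = 0.1182.
r = ln(1 + 0.1182) = ln(1.1182) = 0.111720 = 11.172%.

11.172%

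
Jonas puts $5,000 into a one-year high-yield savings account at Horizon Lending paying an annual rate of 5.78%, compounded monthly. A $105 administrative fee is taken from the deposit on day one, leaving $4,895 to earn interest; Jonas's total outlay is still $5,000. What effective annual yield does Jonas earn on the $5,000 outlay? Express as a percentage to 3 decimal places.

3.711%

Value after one year: 4,895 × (1 + 0.0578/12)^12 = 4,895 × 1.059356 = $5,185.55.
Effective yield on the $5,000 outlay: 5,185.55 / 5,000 − 1 = 0.037110 = 3.711%.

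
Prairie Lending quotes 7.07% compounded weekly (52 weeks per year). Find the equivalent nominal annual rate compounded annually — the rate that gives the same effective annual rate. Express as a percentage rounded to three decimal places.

EAR = (1 + 0.0707/52)^52 − 1 = 0.073208.
Compounded annually, the equivalent nominal rate is the EAR itself: 7.321%.

7.321%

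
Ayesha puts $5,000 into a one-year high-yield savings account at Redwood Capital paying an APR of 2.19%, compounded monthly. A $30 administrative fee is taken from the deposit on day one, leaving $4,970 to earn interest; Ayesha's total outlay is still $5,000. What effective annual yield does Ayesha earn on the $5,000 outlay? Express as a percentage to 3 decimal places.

1.599%

Value after one year: 4,970 × (1 + 0.0219/12)^12 = 4,970 × 1.022121 = $5,079.94.
Effective yield on the $5,000 outlay: 5,079.94 / 5,000 − 1 = 0.015988 = 1.599%.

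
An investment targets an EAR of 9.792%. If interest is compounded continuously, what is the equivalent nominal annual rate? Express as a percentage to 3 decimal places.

9.342%

Continuous: nominal r satisfies e^r − 1 = 0.09792.
r = ln(1 + 0.09792) = ln(1.09792) = 0.093417 = 9.342%.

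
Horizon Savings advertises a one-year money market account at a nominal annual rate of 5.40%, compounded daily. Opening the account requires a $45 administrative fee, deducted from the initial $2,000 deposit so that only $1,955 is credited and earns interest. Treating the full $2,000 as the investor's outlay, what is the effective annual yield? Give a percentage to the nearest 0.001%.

Value after one year: 1,955 × (1 + 0.0540/365)^365 = 1,955 × 1.055480 = $2,063.46.
Effective yield on the $2,000 outlay: 2,063.46 / 2,000 − 1 = 0.031732 = 3.173%.

3.173%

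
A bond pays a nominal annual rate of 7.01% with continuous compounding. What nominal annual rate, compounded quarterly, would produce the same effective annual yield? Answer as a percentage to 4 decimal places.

7.0718%

EAR under continuous compounding: e^0.0701 − 1 = 0.072615.
Solve (1 + r/4)^4 = 1.072615: r/4 = 1.072615^(1/4) − 1 = 0.017679, so r = 0.070718 = 7.0718%.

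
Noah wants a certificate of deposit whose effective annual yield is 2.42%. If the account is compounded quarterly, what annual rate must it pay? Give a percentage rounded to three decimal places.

2.398%

(1 + r/4)^4 − 1 = 0.0242, so 1 + r/4 = 1.0242^(1/4).
r/4 = 0.005996, so r = 0.023983 = 2.398%.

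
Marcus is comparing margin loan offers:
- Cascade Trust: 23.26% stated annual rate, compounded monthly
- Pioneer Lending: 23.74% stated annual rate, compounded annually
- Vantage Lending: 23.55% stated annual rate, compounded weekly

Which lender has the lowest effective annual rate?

Pioneer Lending

Cascade Trust: (1 + 0.2326/12)^12 − 1 = 25.907%
Pioneer Lending: compounded annually, EAR = 23.740%
Vantage Lending: (1 + 0.2355/52)^52 − 1 = 26.487%
The lowest effective annual rate is Pioneer Lending at 23.740%.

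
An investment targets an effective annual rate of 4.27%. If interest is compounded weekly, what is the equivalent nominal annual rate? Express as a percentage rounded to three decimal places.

(1 + r/52)^52 − 1 = 0.0427, so 1 + r/52 = 1.0427^(1/52).
r/52 = 0.000804, so r = 0.041830 = 4.183%.

4.183%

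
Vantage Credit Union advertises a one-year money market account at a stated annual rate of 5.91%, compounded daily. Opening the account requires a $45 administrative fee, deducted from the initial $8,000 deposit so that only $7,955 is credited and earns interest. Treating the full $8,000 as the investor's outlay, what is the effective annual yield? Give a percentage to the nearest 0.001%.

5.491%

Value after one year: 7,955 × (1 + 0.0591/365)^365 = 7,955 × 1.060876 = $8,439.27.
Effective yield on the $8,000 outlay: 8,439.27 / 8,000 − 1 = 0.054909 = 5.491%.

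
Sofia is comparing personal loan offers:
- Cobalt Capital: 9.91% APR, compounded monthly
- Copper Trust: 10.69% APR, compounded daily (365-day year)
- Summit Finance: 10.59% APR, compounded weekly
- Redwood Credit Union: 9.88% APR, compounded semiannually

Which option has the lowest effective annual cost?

Redwood Credit Union

Cobalt Capital: (1 + 0.0991/12)^12 − 1 = 10.373%
Copper Trust: (1 + 0.1069/365)^365 − 1 = 11.281%
Summit Finance: (1 + 0.1059/52)^52 − 1 = 11.159%
Redwood Credit Union: (1 + 0.0988/2)^2 − 1 = 10.124%
The lowest effective annual rate is Redwood Credit Union at 10.124%.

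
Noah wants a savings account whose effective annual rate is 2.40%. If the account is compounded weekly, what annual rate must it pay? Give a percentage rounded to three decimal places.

2.372%

(1 + r/52)^52 − 1 = 0.0240, so 1 + r/52 = 1.0240^(1/52).
r/52 = 0.000456, so r = 0.023722 = 2.372%.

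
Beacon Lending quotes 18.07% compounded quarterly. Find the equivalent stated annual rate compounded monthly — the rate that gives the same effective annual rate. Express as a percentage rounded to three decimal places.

17.805%

EAR = (1 + 0.1807/4)^4 − 1 = 0.193318.
Solve (1 + r/12)^12 = 1.193318: r/12 = 1.193318^(1/12) − 1 = 0.014837, so r = 0.178045 = 17.805%.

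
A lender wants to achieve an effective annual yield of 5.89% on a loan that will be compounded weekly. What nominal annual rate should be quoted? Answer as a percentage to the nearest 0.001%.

(1 + r/52)^52 − 1 = 0.0589, so 1 + r/52 = 1.0589^(1/52).
r/52 = 0.001101, so r = 0.057262 = 5.726%.

5.726%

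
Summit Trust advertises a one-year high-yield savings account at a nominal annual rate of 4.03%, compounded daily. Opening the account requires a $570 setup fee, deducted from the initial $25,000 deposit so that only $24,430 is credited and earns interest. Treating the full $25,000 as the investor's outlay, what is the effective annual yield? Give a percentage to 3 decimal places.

1.738%

Value after one year: 24,430 × (1 + 0.0403/365)^365 = 24,430 × 1.041121 = $25,434.58.
Effective yield on the $25,000 outlay: 25,434.58 / 25,000 − 1 = 0.017383 = 1.738%.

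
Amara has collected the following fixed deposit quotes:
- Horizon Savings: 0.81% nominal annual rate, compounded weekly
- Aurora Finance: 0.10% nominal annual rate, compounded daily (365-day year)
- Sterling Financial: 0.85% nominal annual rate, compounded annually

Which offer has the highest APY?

Horizon Savings: (1 + 0.0081/52)^52 − 1 = 0.813%
Aurora Finance: (1 + 0.0010/365)^365 − 1 = 0.100%
Sterling Financial: compounded annually, EAR = 0.850%
The highest effective annual rate is Sterling Financial at 0.850%.

Sterling Financial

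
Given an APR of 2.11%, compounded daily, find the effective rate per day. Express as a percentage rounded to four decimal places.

With a nominal annual rate compounded daily, the periodic rate is the nominal rate divided by 365.
i = 0.0211 / 365 = 0.0000578 = 0.0058%.

0.0058%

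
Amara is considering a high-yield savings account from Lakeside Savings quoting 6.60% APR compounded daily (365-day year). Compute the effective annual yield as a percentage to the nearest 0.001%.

EAR = (1 + 0.0660/365)^365 − 1.
= (1 + 0.000181)^365 − 1 = 1.068220 − 1 = 6.822%.

6.822%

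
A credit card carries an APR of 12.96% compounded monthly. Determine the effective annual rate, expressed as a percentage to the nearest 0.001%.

13.758%

EAR = (1 + 0.1296/12)^12 − 1.
= (1 + 0.010800)^12 − 1 = 1.137582 − 1 = 13.758%.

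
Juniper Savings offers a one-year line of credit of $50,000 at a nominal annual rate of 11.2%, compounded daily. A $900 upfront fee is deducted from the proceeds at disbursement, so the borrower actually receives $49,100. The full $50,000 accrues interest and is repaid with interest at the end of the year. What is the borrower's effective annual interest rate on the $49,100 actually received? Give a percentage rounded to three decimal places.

Amount owed after one year: 50,000 × (1 + 0.112/365)^365 = 50,000 × 1.118494 = $55,924.68.
Effective rate on net proceeds: 55,924.68 / 49,100 − 1 = 0.138996 = 13.900%.

13.900%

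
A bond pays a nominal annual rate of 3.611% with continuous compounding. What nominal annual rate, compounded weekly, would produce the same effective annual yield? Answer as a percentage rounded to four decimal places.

EAR under continuous compounding: e^0.03611 − 1 = 0.036770.
Solve (1 + r/52)^52 = 1.036770: r/52 = 1.036770^(1/52) − 1 = 0.000695, so r = 0.036123 = 3.6123%.

3.6123%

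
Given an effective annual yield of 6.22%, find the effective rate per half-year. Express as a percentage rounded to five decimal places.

The per-half-year rate i satisfies (1 + i)^2 = 1 + 0.0622.
i = 1.0622^(1/2) − 1 = 0.0306309 = 3.06309%.

3.06309%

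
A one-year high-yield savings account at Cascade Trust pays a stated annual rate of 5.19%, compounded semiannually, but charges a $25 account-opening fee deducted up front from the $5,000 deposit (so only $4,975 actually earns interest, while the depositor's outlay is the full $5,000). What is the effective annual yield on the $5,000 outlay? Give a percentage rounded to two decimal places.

Value after one year: 4,975 × (1 + 0.0519/2)^2 = 4,975 × 1.052573 = $5,236.55.
Effective yield on the $5,000 outlay: 5,236.55 / 5,000 − 1 = 0.047311 = 4.73%.

4.73%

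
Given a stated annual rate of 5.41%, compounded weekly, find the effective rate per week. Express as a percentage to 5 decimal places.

With a nominal annual rate compounded weekly, the periodic rate is the nominal rate divided by 52.
i = 0.0541 / 52 = 0.0010404 = 0.10404%.

0.10404%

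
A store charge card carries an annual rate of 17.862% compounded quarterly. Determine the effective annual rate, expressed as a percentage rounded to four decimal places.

19.0945%

EAR = (1 + 0.17862/4)^4 − 1.
= (1 + 0.044655)^4 − 1 = 1.190945 − 1 = 19.0945%.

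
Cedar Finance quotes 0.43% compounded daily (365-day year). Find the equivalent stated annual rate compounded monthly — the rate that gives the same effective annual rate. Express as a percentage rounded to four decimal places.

EAR = (1 + 0.0043/365)^365 − 1 = 0.004309.
Solve (1 + r/12)^12 = 1.004309: r/12 = 1.004309^(1/12) − 1 = 0.000358, so r = 0.004301 = 0.4301%.

0.4301%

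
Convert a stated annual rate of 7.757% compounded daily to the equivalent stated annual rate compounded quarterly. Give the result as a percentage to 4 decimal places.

7.8319%

EAR = (1 + 0.07757/365)^365 − 1 = 0.080649.
Solve (1 + r/4)^4 = 1.080649: r/4 = 1.080649^(1/4) − 1 = 0.019580, so r = 0.078319 = 7.8319%.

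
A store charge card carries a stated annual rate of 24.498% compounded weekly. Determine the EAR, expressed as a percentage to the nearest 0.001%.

27.686%

EAR = (1 + 0.24498/52)^52 − 1.
= (1 + 0.004711)^52 − 1 = 1.276861 − 1 = 27.686%.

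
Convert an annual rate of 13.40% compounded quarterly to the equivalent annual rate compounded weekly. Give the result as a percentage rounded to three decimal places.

13.197%

EAR = (1 + 0.1340/4)^4 − 1 = 0.140885.
Solve (1 + r/52)^52 = 1.140885: r/52 = 1.140885^(1/52) − 1 = 0.002538, so r = 0.131972 = 13.197%.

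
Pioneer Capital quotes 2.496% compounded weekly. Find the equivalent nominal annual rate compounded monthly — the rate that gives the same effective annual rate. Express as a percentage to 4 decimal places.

EAR = (1 + 0.02496/52)^52 − 1 = 0.025268.
Solve (1 + r/12)^12 = 1.025268: r/12 = 1.025268^(1/12) − 1 = 0.002082, so r = 0.024980 = 2.4980%.

2.4980%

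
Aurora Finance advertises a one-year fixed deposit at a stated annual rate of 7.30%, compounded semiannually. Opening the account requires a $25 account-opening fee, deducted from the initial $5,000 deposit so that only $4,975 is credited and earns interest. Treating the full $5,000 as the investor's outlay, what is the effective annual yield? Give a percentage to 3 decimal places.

6.896%

Value after one year: 4,975 × (1 + 0.0730/2)^2 = 4,975 × 1.074332 = $5,344.80.
Effective yield on the $5,000 outlay: 5,344.80 / 5,000 − 1 = 0.068961 = 6.896%.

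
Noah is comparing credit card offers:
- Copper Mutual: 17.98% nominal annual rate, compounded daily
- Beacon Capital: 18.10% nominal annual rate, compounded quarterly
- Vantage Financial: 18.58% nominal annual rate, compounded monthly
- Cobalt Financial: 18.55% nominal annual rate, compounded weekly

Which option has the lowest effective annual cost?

Beacon Capital

Copper Mutual: (1 + 0.1798/365)^365 − 1 = 19.692%
Beacon Capital: (1 + 0.1810/4)^4 − 1 = 19.366%
Vantage Financial: (1 + 0.1858/12)^12 − 1 = 20.247%
Cobalt Financial: (1 + 0.1855/52)^52 − 1 = 20.342%
The lowest effective annual rate is Beacon Capital at 19.366%.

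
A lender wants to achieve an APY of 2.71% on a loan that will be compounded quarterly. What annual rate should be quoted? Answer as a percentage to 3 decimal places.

(1 + r/4)^4 − 1 = 0.0271, so 1 + r/4 = 1.0271^(1/4).
r/4 = 0.006707, so r = 0.026829 = 2.683%.

2.683%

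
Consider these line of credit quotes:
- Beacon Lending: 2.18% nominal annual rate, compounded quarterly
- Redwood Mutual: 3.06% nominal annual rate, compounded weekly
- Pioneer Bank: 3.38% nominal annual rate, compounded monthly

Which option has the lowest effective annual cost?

Beacon Lending

Beacon Lending: (1 + 0.0218/4)^4 − 1 = 2.198%
Redwood Mutual: (1 + 0.0306/52)^52 − 1 = 3.106%
Pioneer Bank: (1 + 0.0338/12)^12 − 1 = 3.433%
The lowest effective annual rate is Beacon Lending at 2.198%.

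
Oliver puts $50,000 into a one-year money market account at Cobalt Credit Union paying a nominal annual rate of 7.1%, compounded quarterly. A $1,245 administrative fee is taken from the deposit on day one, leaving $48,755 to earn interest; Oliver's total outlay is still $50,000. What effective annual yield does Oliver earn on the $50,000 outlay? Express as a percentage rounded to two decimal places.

4.62%

Value after one year: 48,755 × (1 + 0.071/4)^4 = 48,755 × 1.072913 = $52,309.87.
Effective yield on the $50,000 outlay: 52,309.87 / 50,000 − 1 = 0.046197 = 4.62%.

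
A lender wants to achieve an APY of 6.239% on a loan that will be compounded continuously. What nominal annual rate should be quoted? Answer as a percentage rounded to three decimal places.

6.052%

Continuous: nominal r satisfies e^r − 1 = 0.06239.
r = ln(1 + 0.06239) = ln(1.06239) = 0.060521 = 6.052%.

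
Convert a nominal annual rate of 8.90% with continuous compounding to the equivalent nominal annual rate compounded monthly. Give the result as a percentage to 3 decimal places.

8.933%

EAR under continuous compounding: e^0.0890 − 1 = 0.093081.
Solve (1 + r/12)^12 = 1.093081: r/12 = 1.093081^(1/12) − 1 = 0.007444, so r = 0.089331 = 8.933%.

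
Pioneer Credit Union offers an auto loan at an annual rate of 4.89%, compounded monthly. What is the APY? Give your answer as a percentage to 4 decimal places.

5.0011%

EAR = (1 + 0.0489/12)^12 − 1.
= (1 + 0.004075)^12 − 1 = 1.050011 − 1 = 5.0011%.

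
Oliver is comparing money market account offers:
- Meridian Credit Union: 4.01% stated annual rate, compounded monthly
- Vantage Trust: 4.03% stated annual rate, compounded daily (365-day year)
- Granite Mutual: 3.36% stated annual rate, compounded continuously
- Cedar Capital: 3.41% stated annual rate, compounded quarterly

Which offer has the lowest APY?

Meridian Credit Union: (1 + 0.0401/12)^12 − 1 = 4.085%
Vantage Trust: (1 + 0.0403/365)^365 − 1 = 4.112%
Granite Mutual: e^0.0336 − 1 = 3.417%
Cedar Capital: (1 + 0.0341/4)^4 − 1 = 3.454%
The lowest effective annual rate is Granite Mutual at 3.417%.

Granite Mutual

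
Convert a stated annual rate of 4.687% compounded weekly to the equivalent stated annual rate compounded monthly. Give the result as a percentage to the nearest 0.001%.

4.694%

EAR = (1 + 0.04687/52)^52 − 1 = 0.047964.
Solve (1 + r/12)^12 = 1.047964: r/12 = 1.047964^(1/12) − 1 = 0.003912, so r = 0.046940 = 4.694%.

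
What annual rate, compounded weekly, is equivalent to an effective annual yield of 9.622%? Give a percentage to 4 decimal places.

(1 + r/52)^52 − 1 = 0.09622, so 1 + r/52 = 1.09622^(1/52).
r/52 = 0.001768, so r = 0.091949 = 9.1949%.

9.1949%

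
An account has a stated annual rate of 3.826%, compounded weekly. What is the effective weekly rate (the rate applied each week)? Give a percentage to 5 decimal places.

With a nominal annual rate compounded weekly, the periodic rate is the nominal rate divided by 52.
i = 0.03826 / 52 = 0.0007358 = 0.07358%.

0.07358%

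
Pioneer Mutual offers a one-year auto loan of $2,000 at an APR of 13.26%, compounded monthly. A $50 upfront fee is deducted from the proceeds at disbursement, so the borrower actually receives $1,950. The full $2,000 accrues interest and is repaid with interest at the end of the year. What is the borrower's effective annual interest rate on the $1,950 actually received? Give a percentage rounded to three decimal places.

Amount owed after one year: 2,000 × (1 + 0.1326/12)^12 = 2,000 × 1.140963 = $2,281.93.
Effective rate on net proceeds: 2,281.93 / 1,950 − 1 = 0.170219 = 17.022%.

17.022%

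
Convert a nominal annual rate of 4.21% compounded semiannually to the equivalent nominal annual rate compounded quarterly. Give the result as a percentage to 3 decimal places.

EAR = (1 + 0.0421/2)^2 − 1 = 0.042543.
Solve (1 + r/4)^4 = 1.042543: r/4 = 1.042543^(1/4) − 1 = 0.010470, so r = 0.041881 = 4.188%.

4.188%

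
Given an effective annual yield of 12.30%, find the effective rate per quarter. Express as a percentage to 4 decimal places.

The per-quarter rate i satisfies (1 + i)^4 = 1 + 0.1230.
i = 1.1230^(1/4) − 1 = 0.0294255 = 2.9426%.

2.9426%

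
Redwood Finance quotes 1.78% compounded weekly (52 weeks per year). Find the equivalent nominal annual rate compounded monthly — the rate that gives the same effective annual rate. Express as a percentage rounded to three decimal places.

1.781%

EAR = (1 + 0.0178/52)^52 − 1 = 0.017956.
Solve (1 + r/12)^12 = 1.017956: r/12 = 1.017956^(1/12) − 1 = 0.001484, so r = 0.017810 = 1.781%.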